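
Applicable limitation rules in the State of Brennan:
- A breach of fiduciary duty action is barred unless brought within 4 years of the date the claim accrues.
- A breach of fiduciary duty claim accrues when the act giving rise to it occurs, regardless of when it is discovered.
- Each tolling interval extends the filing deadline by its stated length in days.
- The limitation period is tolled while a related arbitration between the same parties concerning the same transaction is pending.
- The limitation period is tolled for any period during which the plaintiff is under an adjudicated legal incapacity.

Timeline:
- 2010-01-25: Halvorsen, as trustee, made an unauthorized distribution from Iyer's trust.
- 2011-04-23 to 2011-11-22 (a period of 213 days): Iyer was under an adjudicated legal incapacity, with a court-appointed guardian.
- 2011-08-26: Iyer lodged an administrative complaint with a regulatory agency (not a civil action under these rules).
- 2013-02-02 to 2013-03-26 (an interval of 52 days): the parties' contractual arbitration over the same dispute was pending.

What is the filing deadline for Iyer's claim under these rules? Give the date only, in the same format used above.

2014-10-17

The limitation period began to run on 2010-01-25.
Adding the 4 years base period to 2010-01-25 gives a deadline of 2014-01-25, before any tolling.
Because the plaintiff's legal incapacity ran from 2011-04-23 to 2011-11-22, the deadline is extended by 213 days to 2014-08-26.
The pending related arbitration from 2013-02-02 to 2013-03-26 tolled the period for 52 days, extending the deadline to 2014-10-17.
None of the other events listed affects the running of the period under the stated rules.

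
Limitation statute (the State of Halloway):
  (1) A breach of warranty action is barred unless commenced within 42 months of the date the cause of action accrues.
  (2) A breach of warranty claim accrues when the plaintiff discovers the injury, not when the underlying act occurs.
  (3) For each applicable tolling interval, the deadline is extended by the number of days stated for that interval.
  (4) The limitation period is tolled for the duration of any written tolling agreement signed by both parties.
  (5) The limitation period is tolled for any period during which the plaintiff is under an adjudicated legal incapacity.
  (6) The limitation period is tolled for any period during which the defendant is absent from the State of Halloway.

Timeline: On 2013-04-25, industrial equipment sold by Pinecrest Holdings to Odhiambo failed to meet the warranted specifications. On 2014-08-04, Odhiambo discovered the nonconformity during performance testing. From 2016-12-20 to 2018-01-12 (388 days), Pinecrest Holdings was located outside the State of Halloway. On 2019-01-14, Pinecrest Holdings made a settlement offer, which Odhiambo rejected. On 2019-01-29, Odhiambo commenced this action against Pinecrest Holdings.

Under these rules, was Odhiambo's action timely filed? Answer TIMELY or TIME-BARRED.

Under the discovery rule, the claim accrued on 2014-08-04, when Odhiambo discovered the injury — not on the 2013-04-25 date of the underlying act.
Adding the 42 months base period to 2014-08-04 gives a deadline of 2018-02-04, before any tolling.
The defendant's absence from the jurisdiction from 2016-12-20 to 2018-01-12 tolled the period for 388 days, extending the deadline to 2019-02-27.
None of the other events listed affects the running of the period under the stated rules.
Odhiambo filed on 2019-01-29, before the 2019-02-27 deadline, so the action is timely.

TIMELY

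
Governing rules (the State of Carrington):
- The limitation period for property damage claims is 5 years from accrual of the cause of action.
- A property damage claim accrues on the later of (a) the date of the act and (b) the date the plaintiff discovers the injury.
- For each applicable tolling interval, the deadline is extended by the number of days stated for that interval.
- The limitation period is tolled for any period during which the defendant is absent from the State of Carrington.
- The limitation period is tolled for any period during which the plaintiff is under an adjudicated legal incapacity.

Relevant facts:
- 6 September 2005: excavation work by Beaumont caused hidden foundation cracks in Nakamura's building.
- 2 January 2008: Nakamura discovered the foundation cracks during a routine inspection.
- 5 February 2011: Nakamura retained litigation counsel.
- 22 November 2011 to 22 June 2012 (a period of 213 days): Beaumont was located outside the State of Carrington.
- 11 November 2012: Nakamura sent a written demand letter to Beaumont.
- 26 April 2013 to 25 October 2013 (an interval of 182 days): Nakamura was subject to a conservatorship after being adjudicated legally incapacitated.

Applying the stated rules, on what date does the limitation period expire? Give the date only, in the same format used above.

Taking the later of the act (6 September 2005) and discovery (2 January 2008), the claim accrued on 2 January 2008.
The untolled deadline — 5 years after 2 January 2008 — is 2 January 2013.
The defendant's absence from the jurisdiction from 22 November 2011 to 22 June 2012 tolled the period for 213 days, extending the deadline to 3 August 2013.
Because the plaintiff's legal incapacity ran from 26 April 2013 to 25 October 2013, the deadline is extended by 182 days to 1 February 2014.
The other events in the timeline have no effect on the limitation period under the stated rules.

1 February 2014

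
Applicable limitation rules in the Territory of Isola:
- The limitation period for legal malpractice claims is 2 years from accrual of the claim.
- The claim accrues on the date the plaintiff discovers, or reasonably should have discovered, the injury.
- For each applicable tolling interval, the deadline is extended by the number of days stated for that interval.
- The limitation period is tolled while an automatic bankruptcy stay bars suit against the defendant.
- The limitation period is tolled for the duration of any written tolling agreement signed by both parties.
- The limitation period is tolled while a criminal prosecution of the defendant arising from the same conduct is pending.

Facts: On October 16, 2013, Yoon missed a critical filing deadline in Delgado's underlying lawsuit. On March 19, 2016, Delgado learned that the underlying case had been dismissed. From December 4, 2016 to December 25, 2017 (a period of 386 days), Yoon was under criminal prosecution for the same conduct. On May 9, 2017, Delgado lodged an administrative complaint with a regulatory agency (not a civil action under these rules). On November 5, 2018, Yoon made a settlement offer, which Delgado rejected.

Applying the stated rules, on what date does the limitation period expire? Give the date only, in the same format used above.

April 9, 2019

Under the discovery rule, the claim accrued on March 19, 2016, when Delgado discovered the injury — not on the October 16, 2013 date of the underlying act.
The untolled deadline — 2 years after March 19, 2016 — is March 19, 2018.
The pending criminal prosecution from December 4, 2016 to December 25, 2017 tolled the period for 386 days, extending the deadline to April 9, 2019.
The other events in the timeline have no effect on the limitation period under the stated rules.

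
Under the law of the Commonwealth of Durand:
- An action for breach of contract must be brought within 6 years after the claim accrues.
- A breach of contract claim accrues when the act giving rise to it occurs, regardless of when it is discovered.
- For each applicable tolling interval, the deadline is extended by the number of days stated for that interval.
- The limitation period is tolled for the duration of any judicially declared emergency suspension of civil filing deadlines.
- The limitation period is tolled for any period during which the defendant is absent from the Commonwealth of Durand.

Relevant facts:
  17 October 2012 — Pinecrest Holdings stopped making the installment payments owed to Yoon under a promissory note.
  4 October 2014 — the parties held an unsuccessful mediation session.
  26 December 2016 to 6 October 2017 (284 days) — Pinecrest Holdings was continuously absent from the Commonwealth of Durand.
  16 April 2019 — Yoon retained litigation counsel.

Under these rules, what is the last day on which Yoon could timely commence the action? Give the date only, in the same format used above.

28 July 2019

The claim accrued on 17 October 2012, when the wrongful act occurred.
The untolled deadline — 6 years after 17 October 2012 — is 17 October 2018.
Because the defendant's absence from the jurisdiction ran from 26 December 2016 to 6 October 2017, the deadline is extended by 284 days to 28 July 2019.
Nothing else in the chronology tolls or restarts the period.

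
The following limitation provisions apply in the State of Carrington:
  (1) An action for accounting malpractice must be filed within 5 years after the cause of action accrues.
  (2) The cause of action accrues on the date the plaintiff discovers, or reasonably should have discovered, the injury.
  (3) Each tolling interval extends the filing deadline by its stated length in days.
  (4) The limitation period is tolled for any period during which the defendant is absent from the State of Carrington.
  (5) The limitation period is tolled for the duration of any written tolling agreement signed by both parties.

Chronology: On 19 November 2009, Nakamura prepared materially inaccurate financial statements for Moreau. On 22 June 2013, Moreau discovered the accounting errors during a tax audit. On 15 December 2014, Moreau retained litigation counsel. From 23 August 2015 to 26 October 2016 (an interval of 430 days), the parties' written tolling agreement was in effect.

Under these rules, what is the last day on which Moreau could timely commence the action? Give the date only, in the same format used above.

26 August 2019

The claim did not accrue until Moreau discovered the injury on 22 June 2013; the 19 November 2009 act date does not start the clock under the stated rule.
The untolled deadline — 5 years after 22 June 2013 — is 22 June 2018.
The written tolling agreement from 23 August 2015 to 26 October 2016 tolled the period for 430 days, extending the deadline to 26 August 2019.
Nothing else in the chronology tolls or restarts the period.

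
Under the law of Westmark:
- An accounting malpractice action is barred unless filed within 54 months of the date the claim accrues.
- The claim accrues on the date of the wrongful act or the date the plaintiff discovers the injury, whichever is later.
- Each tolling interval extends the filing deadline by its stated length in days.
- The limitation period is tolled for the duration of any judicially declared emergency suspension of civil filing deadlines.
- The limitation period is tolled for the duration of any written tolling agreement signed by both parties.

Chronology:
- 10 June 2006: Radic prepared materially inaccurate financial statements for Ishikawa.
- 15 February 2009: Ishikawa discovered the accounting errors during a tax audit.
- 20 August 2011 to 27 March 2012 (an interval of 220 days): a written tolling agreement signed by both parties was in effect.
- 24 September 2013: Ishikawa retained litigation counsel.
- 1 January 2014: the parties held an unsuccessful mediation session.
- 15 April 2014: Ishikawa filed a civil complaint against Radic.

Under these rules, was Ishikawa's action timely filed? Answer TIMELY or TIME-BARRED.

TIME-BARRED

Because discovery on 15 February 2009 post-dates the 10 June 2006 act, accrual under the later-of rule falls on 15 February 2009.
The untolled deadline — 54 months after 15 February 2009 — is 15 August 2013.
Because the written tolling agreement ran from 20 August 2011 to 27 March 2012, the deadline is extended by 220 days to 23 March 2014.
None of the other events listed affects the running of the period under the stated rules.
Ishikawa filed on 15 April 2014, after the 23 March 2014 deadline, so the action is time-barred.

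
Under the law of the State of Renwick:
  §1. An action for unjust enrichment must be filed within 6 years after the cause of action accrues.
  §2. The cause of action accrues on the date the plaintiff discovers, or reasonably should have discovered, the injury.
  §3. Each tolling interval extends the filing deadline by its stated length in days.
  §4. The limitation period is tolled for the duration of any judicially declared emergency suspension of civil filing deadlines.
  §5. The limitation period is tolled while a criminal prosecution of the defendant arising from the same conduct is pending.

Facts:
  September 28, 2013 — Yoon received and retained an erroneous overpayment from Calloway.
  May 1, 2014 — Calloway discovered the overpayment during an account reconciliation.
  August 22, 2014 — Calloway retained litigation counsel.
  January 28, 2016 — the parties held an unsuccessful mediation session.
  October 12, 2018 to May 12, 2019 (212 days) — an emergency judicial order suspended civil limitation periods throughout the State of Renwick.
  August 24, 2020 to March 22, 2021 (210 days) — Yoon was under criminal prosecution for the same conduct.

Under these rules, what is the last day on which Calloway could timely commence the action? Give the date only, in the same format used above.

The claim did not accrue until Calloway discovered the injury on May 1, 2014; the September 28, 2013 act date does not start the clock under the stated rule.
Adding the 6 years base period to May 1, 2014 gives a deadline of May 1, 2020, before any tolling.
The emergency suspension of filing deadlines from October 12, 2018 to May 12, 2019 tolled the period for 212 days, extending the deadline to November 29, 2020.
The pending criminal prosecution from August 24, 2020 to March 22, 2021 tolled the period for 210 days, extending the deadline to June 27, 2021.
Nothing else in the chronology tolls or restarts the period.

June 27, 2021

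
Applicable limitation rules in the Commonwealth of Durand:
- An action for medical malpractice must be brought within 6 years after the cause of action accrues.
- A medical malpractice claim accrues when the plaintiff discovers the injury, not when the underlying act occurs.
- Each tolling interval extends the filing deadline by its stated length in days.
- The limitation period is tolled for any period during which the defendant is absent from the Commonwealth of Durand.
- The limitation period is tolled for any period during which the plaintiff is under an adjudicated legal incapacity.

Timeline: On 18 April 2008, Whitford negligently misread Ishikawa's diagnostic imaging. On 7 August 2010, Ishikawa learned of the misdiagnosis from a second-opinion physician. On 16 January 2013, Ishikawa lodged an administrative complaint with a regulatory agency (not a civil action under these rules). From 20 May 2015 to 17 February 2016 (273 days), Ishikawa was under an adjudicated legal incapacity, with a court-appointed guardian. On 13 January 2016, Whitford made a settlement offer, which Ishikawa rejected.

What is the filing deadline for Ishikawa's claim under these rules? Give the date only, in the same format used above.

7 May 2017

Accrual is tied to discovery, so the period began on 7 August 2010 rather than on 18 April 2008 when the act occurred.
6 years from 7 August 2010 is 7 August 2016.
Because the plaintiff's legal incapacity ran from 20 May 2015 to 17 February 2016, the deadline is extended by 273 days to 7 May 2017.
The other events in the timeline have no effect on the limitation period under the stated rules.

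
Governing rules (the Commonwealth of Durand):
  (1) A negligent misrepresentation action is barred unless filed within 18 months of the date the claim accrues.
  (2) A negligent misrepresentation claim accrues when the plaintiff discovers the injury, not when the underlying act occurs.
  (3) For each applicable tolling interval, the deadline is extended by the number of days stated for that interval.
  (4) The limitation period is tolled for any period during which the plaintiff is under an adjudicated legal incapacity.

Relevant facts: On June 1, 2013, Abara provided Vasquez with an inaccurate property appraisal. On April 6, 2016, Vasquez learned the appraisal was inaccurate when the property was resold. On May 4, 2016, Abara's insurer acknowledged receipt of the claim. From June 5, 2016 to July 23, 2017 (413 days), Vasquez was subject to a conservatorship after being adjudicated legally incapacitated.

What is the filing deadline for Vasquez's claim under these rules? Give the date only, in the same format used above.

Accrual is tied to discovery, so the period began on April 6, 2016 rather than on June 1, 2013 when the act occurred.
18 months from April 6, 2016 is October 6, 2017.
The period was tolled for 413 days by the plaintiff's legal incapacity (June 5, 2016 to July 23, 2017), pushing the deadline to November 23, 2018.
None of the other events listed affects the running of the period under the stated rules.

November 23, 2018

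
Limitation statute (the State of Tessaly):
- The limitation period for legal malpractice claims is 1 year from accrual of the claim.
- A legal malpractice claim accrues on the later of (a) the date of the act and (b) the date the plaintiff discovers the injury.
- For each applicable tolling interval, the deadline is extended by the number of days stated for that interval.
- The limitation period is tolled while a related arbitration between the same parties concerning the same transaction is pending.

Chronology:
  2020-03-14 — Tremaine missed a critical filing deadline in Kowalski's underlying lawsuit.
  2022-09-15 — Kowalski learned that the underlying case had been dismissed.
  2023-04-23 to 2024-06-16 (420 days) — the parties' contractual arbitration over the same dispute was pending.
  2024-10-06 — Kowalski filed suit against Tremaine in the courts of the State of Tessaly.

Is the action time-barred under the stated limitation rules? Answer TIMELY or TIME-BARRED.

TIMELY

The claim accrued on 2022-09-15 — the later of the 2020-03-14 act and the 2022-09-15 discovery.
The untolled deadline — 1 year after 2022-09-15 — is 2023-09-15.
The period was tolled for 420 days by the pending related arbitration (2023-04-23 to 2024-06-16), pushing the deadline to 2024-11-08.
Filing on 2024-10-06 beat the 2024-11-08 deadline — the action is timely.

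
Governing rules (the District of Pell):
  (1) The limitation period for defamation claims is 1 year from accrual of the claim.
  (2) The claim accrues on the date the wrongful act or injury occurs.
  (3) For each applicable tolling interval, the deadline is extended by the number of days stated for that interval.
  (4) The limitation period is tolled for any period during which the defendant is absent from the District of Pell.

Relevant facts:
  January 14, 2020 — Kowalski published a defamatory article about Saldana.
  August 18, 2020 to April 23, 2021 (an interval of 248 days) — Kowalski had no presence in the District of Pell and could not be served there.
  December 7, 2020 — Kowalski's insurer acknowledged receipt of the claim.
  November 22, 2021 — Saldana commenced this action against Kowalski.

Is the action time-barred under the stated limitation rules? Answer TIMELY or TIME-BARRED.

The claim accrued on January 14, 2020, the date of the act.
The untolled deadline — 1 year after January 14, 2020 — is January 14, 2021.
The period was tolled for 248 days by the defendant's absence from the jurisdiction (August 18, 2020 to April 23, 2021), pushing the deadline to September 19, 2021.
Nothing else in the chronology tolls or restarts the period.
The November 22, 2021 filing falls after the September 19, 2021 deadline; the claim is time-barred.

TIME-BARRED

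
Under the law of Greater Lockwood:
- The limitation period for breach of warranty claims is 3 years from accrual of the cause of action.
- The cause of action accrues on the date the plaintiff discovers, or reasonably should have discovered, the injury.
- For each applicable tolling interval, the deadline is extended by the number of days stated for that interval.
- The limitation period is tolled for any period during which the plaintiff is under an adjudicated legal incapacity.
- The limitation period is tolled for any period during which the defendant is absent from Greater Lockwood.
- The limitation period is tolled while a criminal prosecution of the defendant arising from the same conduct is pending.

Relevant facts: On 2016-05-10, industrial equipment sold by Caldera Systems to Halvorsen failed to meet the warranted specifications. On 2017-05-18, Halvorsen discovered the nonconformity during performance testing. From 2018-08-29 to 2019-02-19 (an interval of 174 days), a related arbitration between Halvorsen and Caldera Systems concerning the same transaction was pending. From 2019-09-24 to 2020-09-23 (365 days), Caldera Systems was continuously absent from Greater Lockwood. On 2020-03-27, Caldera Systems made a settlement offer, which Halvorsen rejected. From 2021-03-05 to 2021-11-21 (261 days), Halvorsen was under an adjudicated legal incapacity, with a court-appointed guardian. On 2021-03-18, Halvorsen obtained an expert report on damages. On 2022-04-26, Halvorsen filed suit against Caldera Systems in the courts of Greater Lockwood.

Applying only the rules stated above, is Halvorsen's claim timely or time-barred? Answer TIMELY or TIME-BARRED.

TIME-BARRED

The claim did not accrue until Halvorsen discovered the injury on 2017-05-18; the 2016-05-10 act date does not start the clock under the stated rule.
Adding the 3 years base period to 2017-05-18 gives a deadline of 2020-05-18, before any tolling.
The period was tolled for 365 days by the defendant's absence from the jurisdiction (2019-09-24 to 2020-09-23), pushing the deadline to 2021-05-18.
Because the plaintiff's legal incapacity ran from 2021-03-05 to 2021-11-21, the deadline is extended by 261 days to 2022-02-03.
Although a pending arbitration ran from 2018-08-29 to 2019-02-19, the stated rules do not make that a tolling event, so it is disregarded.
None of the other events listed affects the running of the period under the stated rules.
Halvorsen filed on 2022-04-26, after the 2022-02-03 deadline, so the action is time-barred.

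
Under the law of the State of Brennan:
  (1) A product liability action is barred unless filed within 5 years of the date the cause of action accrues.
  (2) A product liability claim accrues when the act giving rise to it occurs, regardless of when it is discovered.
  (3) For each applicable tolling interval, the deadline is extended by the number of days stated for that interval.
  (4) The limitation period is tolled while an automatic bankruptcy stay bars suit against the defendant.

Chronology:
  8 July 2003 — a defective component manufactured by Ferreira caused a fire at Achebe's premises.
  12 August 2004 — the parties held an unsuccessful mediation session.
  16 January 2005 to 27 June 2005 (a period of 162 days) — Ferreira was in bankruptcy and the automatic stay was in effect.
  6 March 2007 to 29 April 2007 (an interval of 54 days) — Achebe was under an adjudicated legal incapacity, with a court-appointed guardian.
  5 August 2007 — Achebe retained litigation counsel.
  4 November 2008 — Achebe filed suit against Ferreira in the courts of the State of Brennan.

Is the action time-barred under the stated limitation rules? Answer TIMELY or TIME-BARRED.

The cause of action accrued on 8 July 2003, the date of the act.
The untolled deadline — 5 years after 8 July 2003 — is 8 July 2008.
Because the automatic bankruptcy stay ran from 16 January 2005 to 27 June 2005, the deadline is extended by 162 days to 17 December 2008.
Although the plaintiff's incapacity ran from 6 March 2007 to 29 April 2007, the stated rules do not make that a tolling event, so it is disregarded.
The other events in the timeline have no effect on the limitation period under the stated rules.
Achebe filed on 4 November 2008, before the 17 December 2008 deadline, so the action is timely.

TIMELY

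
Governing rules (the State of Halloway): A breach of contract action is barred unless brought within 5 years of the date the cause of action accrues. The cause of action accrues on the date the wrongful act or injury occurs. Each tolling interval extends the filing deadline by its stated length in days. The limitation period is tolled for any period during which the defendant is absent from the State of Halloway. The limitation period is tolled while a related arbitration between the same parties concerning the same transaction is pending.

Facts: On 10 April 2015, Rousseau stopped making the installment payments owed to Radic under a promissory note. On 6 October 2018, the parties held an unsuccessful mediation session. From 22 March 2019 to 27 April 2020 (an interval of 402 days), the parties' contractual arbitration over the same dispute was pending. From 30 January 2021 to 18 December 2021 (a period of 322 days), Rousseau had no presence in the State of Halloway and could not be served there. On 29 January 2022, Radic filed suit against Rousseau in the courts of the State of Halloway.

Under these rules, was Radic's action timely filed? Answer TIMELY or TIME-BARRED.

TIMELY

The limitation period began to run on 10 April 2015.
Adding the 5 years base period to 10 April 2015 gives a deadline of 10 April 2020, before any tolling.
The period was tolled for 402 days by the pending related arbitration (22 March 2019 to 27 April 2020), pushing the deadline to 17 May 2021.
The period was tolled for 322 days by the defendant's absence from the jurisdiction (30 January 2021 to 18 December 2021), pushing the deadline to 4 April 2022.
Nothing else in the chronology tolls or restarts the period.
Filing on 29 January 2022 beat the 4 April 2022 deadline — the action is timely.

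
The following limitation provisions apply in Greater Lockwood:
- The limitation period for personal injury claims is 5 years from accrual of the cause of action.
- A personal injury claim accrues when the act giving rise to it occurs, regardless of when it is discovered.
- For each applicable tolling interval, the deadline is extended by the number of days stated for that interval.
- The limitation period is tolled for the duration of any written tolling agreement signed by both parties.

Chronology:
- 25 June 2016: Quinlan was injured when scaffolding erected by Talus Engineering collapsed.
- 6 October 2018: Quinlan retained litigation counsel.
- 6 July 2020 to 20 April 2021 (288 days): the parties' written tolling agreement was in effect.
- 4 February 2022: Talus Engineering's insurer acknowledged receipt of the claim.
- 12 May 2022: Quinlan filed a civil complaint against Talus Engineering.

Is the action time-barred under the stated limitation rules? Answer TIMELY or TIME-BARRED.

TIME-BARRED

The cause of action accrued on 25 June 2016, the date of the act.
Adding the 5 years base period to 25 June 2016 gives a deadline of 25 June 2021, before any tolling.
The written tolling agreement from 6 July 2020 to 20 April 2021 tolled the period for 288 days, extending the deadline to 9 April 2022.
Nothing else in the chronology tolls or restarts the period.
Filing on 12 May 2022 missed the 9 April 2022 deadline — the action is time-barred.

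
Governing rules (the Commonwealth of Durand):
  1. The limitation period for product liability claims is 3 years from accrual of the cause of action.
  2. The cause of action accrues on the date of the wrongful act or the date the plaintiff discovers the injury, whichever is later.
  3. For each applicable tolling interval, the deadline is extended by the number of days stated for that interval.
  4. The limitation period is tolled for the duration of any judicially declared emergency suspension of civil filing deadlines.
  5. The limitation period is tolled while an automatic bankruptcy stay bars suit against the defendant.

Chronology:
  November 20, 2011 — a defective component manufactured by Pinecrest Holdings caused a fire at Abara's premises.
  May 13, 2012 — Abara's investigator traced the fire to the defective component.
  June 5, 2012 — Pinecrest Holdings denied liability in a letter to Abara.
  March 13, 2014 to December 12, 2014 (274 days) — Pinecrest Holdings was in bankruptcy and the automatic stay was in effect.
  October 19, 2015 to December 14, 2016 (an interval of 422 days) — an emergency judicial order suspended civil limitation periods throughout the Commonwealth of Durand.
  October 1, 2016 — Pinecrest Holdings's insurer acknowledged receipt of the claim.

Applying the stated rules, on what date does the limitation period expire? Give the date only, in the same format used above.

April 8, 2017

Taking the later of the act (November 20, 2011) and discovery (May 13, 2012), the claim accrued on May 13, 2012.
Adding the 3 years base period to May 13, 2012 gives a deadline of May 13, 2015, before any tolling.
The period was tolled for 274 days by the automatic bankruptcy stay (March 13, 2014 to December 12, 2014), pushing the deadline to February 11, 2016.
The period was tolled for 422 days by the emergency suspension of filing deadlines (October 19, 2015 to December 14, 2016), pushing the deadline to April 8, 2017.
The other events in the timeline have no effect on the limitation period under the stated rules.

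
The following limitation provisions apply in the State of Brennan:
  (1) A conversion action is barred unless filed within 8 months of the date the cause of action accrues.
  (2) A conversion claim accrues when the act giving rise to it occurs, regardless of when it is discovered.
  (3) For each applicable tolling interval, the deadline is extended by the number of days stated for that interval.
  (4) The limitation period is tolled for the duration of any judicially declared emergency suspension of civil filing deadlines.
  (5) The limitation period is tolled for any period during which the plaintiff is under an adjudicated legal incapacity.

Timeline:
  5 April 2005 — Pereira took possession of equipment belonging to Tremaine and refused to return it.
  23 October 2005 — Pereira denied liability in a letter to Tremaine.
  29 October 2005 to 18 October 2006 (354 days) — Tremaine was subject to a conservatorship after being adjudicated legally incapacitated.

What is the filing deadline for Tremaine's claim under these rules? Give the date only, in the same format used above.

24 November 2006

The limitation period began to run on 5 April 2005.
The untolled deadline — 8 months after 5 April 2005 — is 5 December 2005.
The plaintiff's legal incapacity from 29 October 2005 to 18 October 2006 tolled the period for 354 days, extending the deadline to 24 November 2006.
The other events in the timeline have no effect on the limitation period under the stated rules.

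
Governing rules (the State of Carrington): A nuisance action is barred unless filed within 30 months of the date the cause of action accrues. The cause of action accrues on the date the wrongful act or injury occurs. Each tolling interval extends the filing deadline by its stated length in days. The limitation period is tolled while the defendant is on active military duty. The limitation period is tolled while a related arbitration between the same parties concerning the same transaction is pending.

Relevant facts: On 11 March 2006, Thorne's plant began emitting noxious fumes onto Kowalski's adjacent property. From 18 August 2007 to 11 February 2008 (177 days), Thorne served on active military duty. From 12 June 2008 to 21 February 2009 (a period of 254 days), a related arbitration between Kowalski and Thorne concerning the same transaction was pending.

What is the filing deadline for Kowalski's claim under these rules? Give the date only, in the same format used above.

The claim accrued on 11 March 2006, when the wrongful act occurred.
30 months from 11 March 2006 is 11 September 2008.
The defendant's active military service from 18 August 2007 to 11 February 2008 tolled the period for 177 days, extending the deadline to 7 March 2009.
The pending related arbitration from 12 June 2008 to 21 February 2009 tolled the period for 254 days, extending the deadline to 16 November 2009.

16 November 2009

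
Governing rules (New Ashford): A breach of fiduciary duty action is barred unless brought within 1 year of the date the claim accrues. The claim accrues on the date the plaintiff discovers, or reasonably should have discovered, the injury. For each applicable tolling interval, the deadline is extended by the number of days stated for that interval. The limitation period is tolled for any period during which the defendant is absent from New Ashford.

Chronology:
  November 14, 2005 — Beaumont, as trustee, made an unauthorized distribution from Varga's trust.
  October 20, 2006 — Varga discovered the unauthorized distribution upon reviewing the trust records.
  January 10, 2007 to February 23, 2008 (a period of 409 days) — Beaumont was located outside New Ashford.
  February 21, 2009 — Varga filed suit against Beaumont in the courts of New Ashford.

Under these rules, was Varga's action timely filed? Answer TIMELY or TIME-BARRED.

Accrual is tied to discovery, so the period began on October 20, 2006 rather than on November 14, 2005 when the act occurred.
The untolled deadline — 1 year after October 20, 2006 — is October 20, 2007.
The period was tolled for 409 days by the defendant's absence from the jurisdiction (January 10, 2007 to February 23, 2008), pushing the deadline to December 2, 2008.
Filing on February 21, 2009 missed the December 2, 2008 deadline — the action is time-barred.

TIME-BARRED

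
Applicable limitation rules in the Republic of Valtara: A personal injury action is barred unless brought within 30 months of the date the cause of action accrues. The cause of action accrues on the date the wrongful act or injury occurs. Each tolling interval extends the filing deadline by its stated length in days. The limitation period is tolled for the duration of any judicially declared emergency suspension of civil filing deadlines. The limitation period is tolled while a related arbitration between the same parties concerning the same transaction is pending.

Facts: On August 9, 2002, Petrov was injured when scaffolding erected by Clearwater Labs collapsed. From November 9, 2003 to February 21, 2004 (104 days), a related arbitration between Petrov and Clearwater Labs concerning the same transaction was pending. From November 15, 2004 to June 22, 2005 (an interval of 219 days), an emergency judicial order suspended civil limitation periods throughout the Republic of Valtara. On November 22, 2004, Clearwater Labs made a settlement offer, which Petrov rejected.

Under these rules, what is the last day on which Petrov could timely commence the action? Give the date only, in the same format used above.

December 29, 2005

The cause of action accrued on August 9, 2002, the date of the act.
The untolled deadline — 30 months after August 9, 2002 — is February 9, 2005.
Because the pending related arbitration ran from November 9, 2003 to February 21, 2004, the deadline is extended by 104 days to May 24, 2005.
The emergency suspension of filing deadlines from November 15, 2004 to June 22, 2005 tolled the period for 219 days, extending the deadline to December 29, 2005.
None of the other events listed affects the running of the period under the stated rules.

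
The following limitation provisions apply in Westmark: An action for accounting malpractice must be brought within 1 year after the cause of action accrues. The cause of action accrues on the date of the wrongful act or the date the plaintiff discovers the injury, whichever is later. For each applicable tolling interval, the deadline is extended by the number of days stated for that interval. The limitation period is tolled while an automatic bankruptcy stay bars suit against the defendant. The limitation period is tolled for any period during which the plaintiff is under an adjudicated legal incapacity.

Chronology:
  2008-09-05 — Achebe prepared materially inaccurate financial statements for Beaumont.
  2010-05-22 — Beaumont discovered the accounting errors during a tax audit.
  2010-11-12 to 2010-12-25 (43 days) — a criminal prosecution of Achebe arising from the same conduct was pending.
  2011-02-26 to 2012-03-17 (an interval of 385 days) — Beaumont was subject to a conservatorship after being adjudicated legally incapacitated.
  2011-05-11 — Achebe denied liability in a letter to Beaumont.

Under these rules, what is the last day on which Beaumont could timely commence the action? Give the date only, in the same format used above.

Taking the later of the act (2008-09-05) and discovery (2010-05-22), the claim accrued on 2010-05-22.
Adding the 1 year base period to 2010-05-22 gives a deadline of 2011-05-22, before any tolling.
The period was tolled for 385 days by the plaintiff's legal incapacity (2011-02-26 to 2012-03-17), pushing the deadline to 2012-06-10.
No stated provision tolls the period for a criminal prosecution, so the interval from 2010-11-12 to 2010-12-25 has no effect on the deadline.
The other events in the timeline have no effect on the limitation period under the stated rules.

2012-06-10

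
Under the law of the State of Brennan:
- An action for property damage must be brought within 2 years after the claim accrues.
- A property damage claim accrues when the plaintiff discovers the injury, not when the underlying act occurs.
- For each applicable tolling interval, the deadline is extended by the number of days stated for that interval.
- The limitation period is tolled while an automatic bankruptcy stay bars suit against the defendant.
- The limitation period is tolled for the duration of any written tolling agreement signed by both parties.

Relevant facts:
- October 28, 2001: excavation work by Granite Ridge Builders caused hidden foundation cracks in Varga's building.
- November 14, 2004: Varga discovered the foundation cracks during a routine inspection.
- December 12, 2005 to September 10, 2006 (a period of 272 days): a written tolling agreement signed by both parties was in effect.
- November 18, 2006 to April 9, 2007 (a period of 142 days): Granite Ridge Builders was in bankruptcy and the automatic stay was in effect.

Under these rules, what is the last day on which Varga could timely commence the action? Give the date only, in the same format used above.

January 2, 2008

Accrual is tied to discovery, so the period began on November 14, 2004 rather than on October 28, 2001 when the act occurred.
2 years from November 14, 2004 is November 14, 2006.
Because the written tolling agreement ran from December 12, 2005 to September 10, 2006, the deadline is extended by 272 days to August 13, 2007.
Because the automatic bankruptcy stay ran from November 18, 2006 to April 9, 2007, the deadline is extended by 142 days to January 2, 2008.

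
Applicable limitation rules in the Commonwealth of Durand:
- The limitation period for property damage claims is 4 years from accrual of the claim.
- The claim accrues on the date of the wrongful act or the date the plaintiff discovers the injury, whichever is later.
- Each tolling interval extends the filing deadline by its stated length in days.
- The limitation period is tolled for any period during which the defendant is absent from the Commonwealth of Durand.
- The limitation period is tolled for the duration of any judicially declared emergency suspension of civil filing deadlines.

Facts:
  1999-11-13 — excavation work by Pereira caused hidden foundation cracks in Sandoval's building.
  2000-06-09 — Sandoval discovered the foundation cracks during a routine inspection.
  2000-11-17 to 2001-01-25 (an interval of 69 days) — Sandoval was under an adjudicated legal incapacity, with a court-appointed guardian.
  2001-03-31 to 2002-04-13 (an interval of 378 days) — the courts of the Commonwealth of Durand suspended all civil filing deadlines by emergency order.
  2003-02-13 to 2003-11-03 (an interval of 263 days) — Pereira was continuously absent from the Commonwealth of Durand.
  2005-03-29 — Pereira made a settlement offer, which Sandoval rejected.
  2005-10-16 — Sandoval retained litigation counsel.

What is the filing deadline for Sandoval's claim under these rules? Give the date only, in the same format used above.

2006-03-12

Because discovery on 2000-06-09 post-dates the 1999-11-13 act, accrual under the later-of rule falls on 2000-06-09.
Adding the 4 years base period to 2000-06-09 gives a deadline of 2004-06-09, before any tolling.
Because the emergency suspension of filing deadlines ran from 2001-03-31 to 2002-04-13, the deadline is extended by 378 days to 2005-06-22.
The period was tolled for 263 days by the defendant's absence from the jurisdiction (2003-02-13 to 2003-11-03), pushing the deadline to 2006-03-12.
No stated provision tolls the period for the plaintiff's incapacity, so the interval from 2000-11-17 to 2001-01-25 has no effect on the deadline.
None of the other events listed affects the running of the period under the stated rules.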